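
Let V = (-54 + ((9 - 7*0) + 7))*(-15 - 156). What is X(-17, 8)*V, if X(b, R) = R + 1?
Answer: 58482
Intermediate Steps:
X(b, R) = 1 + R
V = 6498 (V = (-54 + ((9 + 0) + 7))*(-171) = (-54 + (9 + 7))*(-171) = (-54 + 16)*(-171) = -38*(-171) = 6498)
X(-17, 8)*V = (1 + 8)*6498 = 9*6498 = 58482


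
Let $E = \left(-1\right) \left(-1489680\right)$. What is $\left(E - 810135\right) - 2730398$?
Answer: $-2050853$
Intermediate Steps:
$E = 1489680$
$\left(E - 810135\right) - 2730398 = \left(1489680 - 810135\right) - 2730398 = 679545 - 2730398 = -2050853$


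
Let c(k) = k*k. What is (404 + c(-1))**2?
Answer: 164025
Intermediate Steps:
c(k) = k**2
(404 + c(-1))**2 = (404 + (-1)**2)**2 = (404 + 1)**2 = 405**2 = 164025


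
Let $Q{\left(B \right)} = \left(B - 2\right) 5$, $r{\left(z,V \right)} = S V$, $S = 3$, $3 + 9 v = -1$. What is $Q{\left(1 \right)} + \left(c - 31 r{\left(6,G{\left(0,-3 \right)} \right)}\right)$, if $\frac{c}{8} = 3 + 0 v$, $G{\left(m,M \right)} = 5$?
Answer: $-446$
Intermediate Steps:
$v = - \frac{4}{9}$ ($v = - \frac{1}{3} + \frac{1}{9} \left(-1\right) = - \frac{1}{3} - \frac{1}{9} = - \frac{4}{9} \approx -0.44444$)
$r{\left(z,V \right)} = 3 V$
$Q{\left(B \right)} = -10 + 5 B$ ($Q{\left(B \right)} = \left(-2 + B\right) 5 = -10 + 5 B$)
$c = 24$ ($c = 8 \left(3 + 0 \left(- \frac{4}{9}\right)\right) = 8 \left(3 + 0\right) = 8 \cdot 3 = 24$)
$Q{\left(1 \right)} + \left(c - 31 r{\left(6,G{\left(0,-3 \right)} \right)}\right) = \left(-10 + 5 \cdot 1\right) + \left(24 - 31 \cdot 3 \cdot 5\right) = \left(-10 + 5\right) + \left(24 - 465\right) = -5 + \left(24 - 465\right) = -5 - 441 = -446$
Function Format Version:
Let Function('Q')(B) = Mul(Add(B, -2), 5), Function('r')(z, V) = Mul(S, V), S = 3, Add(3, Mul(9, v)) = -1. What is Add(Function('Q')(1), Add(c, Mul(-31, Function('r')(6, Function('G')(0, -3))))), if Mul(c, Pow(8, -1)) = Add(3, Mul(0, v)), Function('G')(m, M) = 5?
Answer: -446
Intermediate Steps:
v = Rational(-4, 9) (v = Add(Rational(-1, 3), Mul(Rational(1, 9), -1)) = Add(Rational(-1, 3), Rational(-1, 9)) = Rational(-4, 9) ≈ -0.44444)
Function('r')(z, V) = Mul(3, V)
Function('Q')(B) = Add(-10, Mul(5, B)) (Function('Q')(B) = Mul(Add(-2, B), 5) = Add(-10, Mul(5, B)))
c = 24 (c = Mul(8, Add(3, Mul(0, Rational(-4, 9)))) = Mul(8, Add(3, 0)) = Mul(8, 3) = 24)
Add(Function('Q')(1), Add(c, Mul(-31, Function('r')(6, Function('G')(0, -3))))) = Add(Add(-10, Mul(5, 1)), Add(24, Mul(-31, Mul(3, 5)))) = Add(Add(-10, 5), Add(24, Mul(-31, 15))) = Add(-5, Add(24, -465)) = Add(-5, -441) = -446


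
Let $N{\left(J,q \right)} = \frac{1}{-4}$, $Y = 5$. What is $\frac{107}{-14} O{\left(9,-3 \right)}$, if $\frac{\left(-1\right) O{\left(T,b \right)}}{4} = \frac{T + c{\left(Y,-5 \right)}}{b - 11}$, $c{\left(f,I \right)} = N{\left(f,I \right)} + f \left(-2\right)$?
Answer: $\frac{535}{196} \approx 2.7296$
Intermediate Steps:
$N{\left(J,q \right)} = - \frac{1}{4}$
$c{\left(f,I \right)} = - \frac{1}{4} - 2 f$ ($c{\left(f,I \right)} = - \frac{1}{4} + f \left(-2\right) = - \frac{1}{4} - 2 f$)
$O{\left(T,b \right)} = - \frac{4 \left(- \frac{41}{4} + T\right)}{-11 + b}$ ($O{\left(T,b \right)} = - 4 \frac{T - \frac{41}{4}}{b - 11} = - 4 \frac{T - \frac{41}{4}}{-11 + b} = - 4 \frac{- \frac{41}{4} + T}{-11 + b} = - \frac{4 \left(- \frac{41}{4} + T\right)}{-11 + b}$)
$\frac{107}{-14} O{\left(9,-3 \right)} = \frac{107}{-14} \frac{41 - 36}{-11 - 3} = 107 \left(- \frac{1}{14}\right) \frac{41 - 36}{-14} = - \frac{107 \left(\left(- \frac{1}{14}\right) 5\right)}{14} = \left(- \frac{107}{14}\right) \left(- \frac{5}{14}\right) = \frac{535}{196}$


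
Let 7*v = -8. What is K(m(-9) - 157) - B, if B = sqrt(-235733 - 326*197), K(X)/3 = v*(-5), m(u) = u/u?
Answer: 120/7 - I*sqrt(299955) ≈ 17.143 - 547.68*I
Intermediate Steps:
v = -8/7 (v = (1/7)*(-8) = -8/7 ≈ -1.1429)
m(u) = 1
K(X) = 120/7 (K(X) = 3*(-8/7*(-5)) = 3*(40/7) = 120/7)
B = I*sqrt(299955) (B = sqrt(-235733 - 64222) = sqrt(-299955) = I*sqrt(299955) ≈ 547.68*I)
K(m(-9) - 157) - B = 120/7 - I*sqrt(299955)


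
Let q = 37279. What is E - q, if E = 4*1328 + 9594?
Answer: -22373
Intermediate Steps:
E = 14906 (E = 5312 + 9594 = 14906)
E - q = 14906 - 1*37279 = 14906 - 37279 = -22373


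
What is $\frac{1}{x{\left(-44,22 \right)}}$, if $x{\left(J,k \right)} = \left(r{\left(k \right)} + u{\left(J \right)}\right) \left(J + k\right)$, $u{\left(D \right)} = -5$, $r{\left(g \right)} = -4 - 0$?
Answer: $\frac{1}{198} \approx 0.0050505$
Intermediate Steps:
$r{\left(g \right)} = -4$ ($r{\left(g \right)} = -4 + 0 = -4$)
$x{\left(J,k \right)} = - 9 J - 9 k$ ($x{\left(J,k \right)} = \left(-4 - 5\right) \left(J + k\right) = - 9 \left(J + k\right) = - 9 J - 9 k$)
$\frac{1}{x{\left(-44,22 \right)}} = \frac{1}{\left(-9\right) \left(-44\right) - 198} = \frac{1}{396 - 198} = \frac{1}{198}$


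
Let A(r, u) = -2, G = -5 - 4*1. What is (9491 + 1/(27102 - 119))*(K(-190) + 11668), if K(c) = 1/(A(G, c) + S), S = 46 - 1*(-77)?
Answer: 361563271091166/3264943 ≈ 1.1074e+8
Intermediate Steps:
G = -9 (G = -5 - 4 = -9)
S = 123 (S = 46 + 77 = 123)
K(c) = 1/121 (K(c) = 1/(-2 + 123) = 1/121)
(9491 + 1/(27102 - 119))*(K(-190) + 11668) = (9491 + 1/(27102 - 119))*(1/121 + 11668) = (9491 + 1/26983)*(1411829/121) = (256095654/26983)*(1411829/121) = 361563271091166/3264943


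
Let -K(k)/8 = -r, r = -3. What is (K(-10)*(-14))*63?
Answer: 21168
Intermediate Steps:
K(k) = -24 (K(k) = -(-8)*(-3) = -8*3 = -24)
(K(-10)*(-14))*63 = -24*(-14)*63 = 336*63 = 21168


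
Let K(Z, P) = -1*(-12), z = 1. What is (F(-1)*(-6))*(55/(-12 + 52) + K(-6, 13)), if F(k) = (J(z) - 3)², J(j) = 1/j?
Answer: -321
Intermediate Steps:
K(Z, P) = 12
F(k) = 4 (F(k) = (1/1 - 3)² = (1 - 3)² = (-2)² = 4)
(F(-1)*(-6))*(55/(-12 + 52) + K(-6, 13)) = (4*(-6))*(55/(-12 + 52) + 12) = -24*(55/40 + 12) = -24*(55*(1/40) + 12) = -24*(11/8 + 12) = -24*107/8 = -321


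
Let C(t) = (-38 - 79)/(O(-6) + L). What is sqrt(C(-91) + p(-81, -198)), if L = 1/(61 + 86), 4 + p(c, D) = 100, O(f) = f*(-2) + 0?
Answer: sqrt(268705365)/1765 ≈ 9.2874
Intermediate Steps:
O(f) = -2*f (O(f) = -2*f + 0 = -2*f)
p(c, D) = 96 (p(c, D) = -4 + 100 = 96)
L = 1/147 ≈ 0.0068027
C(t) = -17199/1765 (C(t) = (-38 - 79)/(-2*(-6) + 1/147) = -117/(12 + 1/147) = -117/1765/147 = -117*147/1765 = -17199/1765)
sqrt(C(-91) + p(-81, -198)) = sqrt(-17199/1765 + 96) = sqrt(152241/1765) = sqrt(268705365)/1765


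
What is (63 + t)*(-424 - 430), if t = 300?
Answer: -310002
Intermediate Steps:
(63 + t)*(-424 - 430) = (63 + 300)*(-424 - 430) = 363*(-854) = -310002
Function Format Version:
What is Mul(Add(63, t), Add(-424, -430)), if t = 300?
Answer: -310002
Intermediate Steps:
Mul(Add(63, t), Add(-424, -430)) = Mul(Add(63, 300), Add(-424, -430)) = Mul(363, -854) = -310002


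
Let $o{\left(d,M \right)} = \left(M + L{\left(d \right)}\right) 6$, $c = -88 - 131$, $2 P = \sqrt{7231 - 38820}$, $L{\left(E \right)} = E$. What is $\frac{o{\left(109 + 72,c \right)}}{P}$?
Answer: $\frac{456 i \sqrt{31589}}{31589} \approx 2.5656 i$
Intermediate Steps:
$P = \frac{i \sqrt{31589}}{2}$ ($P = \frac{\sqrt{7231 - 38820}}{2} = \frac{\sqrt{-31589}}{2} = \frac{i \sqrt{31589}}{2} \approx 88.866 i$)
$c = -219$ ($c = -88 - 131 = -219$)
$o{\left(d,M \right)} = 6 M + 6 d$ ($o{\left(d,M \right)} = \left(M + d\right) 6 = 6 M + 6 d$)
$\frac{o{\left(109 + 72,c \right)}}{P} = \frac{6 \left(-219\right) + 6 \left(109 + 72\right)}{\frac{1}{2} i \sqrt{31589}} = \left(-1314 + 6 \cdot 181\right) \left(- \frac{2 i \sqrt{31589}}{31589}\right) = \left(-1314 + 1086\right) \left(- \frac{2 i \sqrt{31589}}{31589}\right) = - 228 \left(- \frac{2 i \sqrt{31589}}{31589}\right) = \frac{456 i \sqrt{31589}}{31589}$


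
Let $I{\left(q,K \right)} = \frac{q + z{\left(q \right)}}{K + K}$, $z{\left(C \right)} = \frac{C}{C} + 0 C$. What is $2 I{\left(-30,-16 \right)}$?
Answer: $\frac{29}{16} \approx 1.8125$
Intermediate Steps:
$z{\left(C \right)} = 1$ ($z{\left(C \right)} = 1 + 0 = 1$)
$I{\left(q,K \right)} = \frac{1 + q}{2 K}$ ($I{\left(q,K \right)} = \frac{q + 1}{K + K} = \frac{1 + q}{2 K}$)
$2 I{\left(-30,-16 \right)} = 2 \frac{1 - 30}{2 \left(-16\right)} = 2 \cdot \frac{1}{2} \left(- \frac{1}{16}\right) \left(-29\right) = 2 \cdot \frac{29}{32} = \frac{29}{16}$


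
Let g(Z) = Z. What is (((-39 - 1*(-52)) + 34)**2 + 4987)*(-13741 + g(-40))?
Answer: -99168076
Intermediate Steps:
(((-39 - 1*(-52)) + 34)**2 + 4987)*(-13741 + g(-40)) = (((-39 - 1*(-52)) + 34)**2 + 4987)*(-13741 - 40) = (((-39 + 52) + 34)**2 + 4987)*(-13781) = ((13 + 34)**2 + 4987)*(-13781) = (47**2 + 4987)*(-13781) = (2209 + 4987)*(-13781) = 7196*(-13781) = -99168076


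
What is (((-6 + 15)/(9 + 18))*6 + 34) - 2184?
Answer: -2148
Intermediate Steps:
(((-6 + 15)/(9 + 18))*6 + 34) - 2184 = ((9/27)*6 + 34) - 2184 = ((9*(1/27))*6 + 34) - 2184 = ((1/3)*6 + 34) - 2184 = (2 + 34) - 2184 = 36 - 2184 = -2148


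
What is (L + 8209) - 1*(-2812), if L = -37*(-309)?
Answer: 22454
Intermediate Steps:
L = 11433
(L + 8209) - 1*(-2812) = (11433 + 8209) - 1*(-2812) = 19642 + 2812 = 22454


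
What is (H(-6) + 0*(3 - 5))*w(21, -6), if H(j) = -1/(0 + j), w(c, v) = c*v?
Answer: -21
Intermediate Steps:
H(j) = -1/j
(H(-6) + 0*(3 - 5))*w(21, -6) = (-1/(-6) + 0*(3 - 5))*(21*(-6)) = (-1*(-1/6) + 0*(-2))*(-126) = (1/6 + 0)*(-126) = (1/6)*(-126) = -21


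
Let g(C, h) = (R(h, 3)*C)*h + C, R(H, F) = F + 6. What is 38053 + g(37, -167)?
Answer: -17521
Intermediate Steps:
R(H, F) = 6 + F
g(C, h) = C + 9*C*h (g(C, h) = ((6 + 3)*C)*h + C = (9*C)*h + C = 9*C*h + C = C + 9*C*h)
38053 + g(37, -167) = 38053 + 37*(1 + 9*(-167)) = 38053 + 37*(1 - 1503) = 38053 + 37*(-1502) = 38053 - 55574 = -17521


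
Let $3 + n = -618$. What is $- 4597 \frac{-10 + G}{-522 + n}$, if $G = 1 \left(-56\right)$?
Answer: $- \frac{101134}{381} \approx -265.44$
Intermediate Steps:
$n = -621$ ($n = -3 - 618 = -621$)
$G = -56$
$- 4597 \frac{-10 + G}{-522 + n} = - 4597 \frac{-10 - 56}{-522 - 621} = - 4597 \left(- \frac{66}{-1143}\right) = - 4597 \left(\left(-66\right) \left(- \frac{1}{1143}\right)\right) = \left(-4597\right) \frac{22}{381} = - \frac{101134}{381}$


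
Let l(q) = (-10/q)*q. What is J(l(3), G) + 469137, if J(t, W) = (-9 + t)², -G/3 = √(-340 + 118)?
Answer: 469498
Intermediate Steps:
G = -3*I*√222 (G = -3*√(-340 + 118) = -3*I*√222 ≈ -44.699*I)
l(q) = -10
J(l(3), G) + 469137 = (-9 - 10)² + 469137 = (-19)² + 469137 = 361 + 469137 = 469498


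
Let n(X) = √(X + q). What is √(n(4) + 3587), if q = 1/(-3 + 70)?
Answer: √(16102043 + 67*√18023)/67 ≈ 59.908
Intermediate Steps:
q = 1/67 ≈ 0.014925
n(X) = √(1/67 + X) (n(X) = √(X + 1/67) = √(1/67 + X))
√(n(4) + 3587) = √(√(67 + 4489*4)/67 + 3587) = √(√(67 + 17956)/67 + 3587) = √(√18023/67 + 3587) = √(3587 + √18023/67)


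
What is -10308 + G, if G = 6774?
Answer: -3534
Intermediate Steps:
-10308 + G = -10308 + 6774 = -3534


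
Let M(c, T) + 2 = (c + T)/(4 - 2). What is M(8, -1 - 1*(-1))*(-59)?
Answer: -118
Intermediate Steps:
M(c, T) = -2 + T/2 + c/2 (M(c, T) = -2 + (c + T)/(4 - 2) = -2 + (T + c)/2 = -2 + (T + c)*(½) = -2 + (T/2 + c/2) = -2 + T/2 + c/2)
M(8, -1 - 1*(-1))*(-59) = (-2 + (-1 - 1*(-1))/2 + (½)*8)*(-59) = (-2 + (-1 + 1)/2 + 4)*(-59) = (-2 + (½)*0 + 4)*(-59) = (-2 + 0 + 4)*(-59) = 2*(-59) = -118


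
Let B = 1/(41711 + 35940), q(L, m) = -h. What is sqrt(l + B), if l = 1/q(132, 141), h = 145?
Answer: I*sqrt(872670668870)/11259395 ≈ 0.082968*I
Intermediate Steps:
q(L, m) = -145 (q(L, m) = -1*145 = -145)
l = -1/145 (l = 1/(-145) = -1/145 ≈ -0.0068966)
B = 1/77651 ≈ 1.2878e-5
sqrt(l + B) = sqrt(-1/145 + 1/77651) = sqrt(-77506/11259395) = I*sqrt(872670668870)/11259395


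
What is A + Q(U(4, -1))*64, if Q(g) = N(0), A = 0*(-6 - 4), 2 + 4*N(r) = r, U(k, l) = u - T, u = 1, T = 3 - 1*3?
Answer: -32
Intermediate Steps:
T = 0 (T = 3 - 3 = 0)
U(k, l) = 1 (U(k, l) = 1 - 1*0 = 1 + 0 = 1)
N(r) = -1/2 + r/4
A = 0 (A = 0*(-10) = 0)
Q(g) = -1/2 (Q(g) = -1/2 + (1/4)*0 = -1/2 + 0 = -1/2)
A + Q(U(4, -1))*64 = 0 - 1/2*64 = 0 - 32 = -32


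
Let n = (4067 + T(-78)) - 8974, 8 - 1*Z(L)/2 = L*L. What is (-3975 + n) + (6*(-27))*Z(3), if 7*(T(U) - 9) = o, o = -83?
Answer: -59926/7 ≈ -8560.9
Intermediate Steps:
T(U) = -20/7 (T(U) = 9 + (⅐)*(-83) = 9 - 83/7 = -20/7)
Z(L) = 16 - 2*L² (Z(L) = 16 - 2*L*L = 16 - 2*L²)
n = -34369/7 (n = (4067 - 20/7) - 8974 = 28449/7 - 8974 = -34369/7 ≈ -4909.9)
(-3975 + n) + (6*(-27))*Z(3) = (-3975 - 34369/7) + (6*(-27))*(16 - 2*3²) = -62194/7 - 162*(16 - 2*9) = -62194/7 - 162*(16 - 18) = -62194/7 - 162*(-2) = -62194/7 + 324 = -59926/7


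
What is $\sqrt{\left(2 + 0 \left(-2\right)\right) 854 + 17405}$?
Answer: $\sqrt{19113} \approx 138.25$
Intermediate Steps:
$\sqrt{\left(2 + 0 \left(-2\right)\right) 854 + 17405} = \sqrt{\left(2 + 0\right) 854 + 17405} = \sqrt{2 \cdot 854 + 17405} = \sqrt{1708 + 17405} = \sqrt{19113}$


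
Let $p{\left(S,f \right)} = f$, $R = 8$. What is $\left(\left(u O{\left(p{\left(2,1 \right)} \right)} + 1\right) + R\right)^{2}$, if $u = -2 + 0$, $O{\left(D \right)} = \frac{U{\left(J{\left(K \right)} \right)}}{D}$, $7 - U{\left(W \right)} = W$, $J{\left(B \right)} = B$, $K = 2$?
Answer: $1$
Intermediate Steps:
$U{\left(W \right)} = 7 - W$
$O{\left(D \right)} = \frac{5}{D}$ ($O{\left(D \right)} = \frac{7 - 2}{D} = \frac{5}{D}$)
$u = -2$
$\left(\left(u O{\left(p{\left(2,1 \right)} \right)} + 1\right) + R\right)^{2} = \left(\left(- 2 \cdot \frac{5}{1} + 1\right) + 8\right)^{2} = \left(\left(- 2 \cdot 5 \cdot 1 + 1\right) + 8\right)^{2} = \left(\left(\left(-2\right) 5 + 1\right) + 8\right)^{2} = \left(\left(-10 + 1\right) + 8\right)^{2} = \left(-9 + 8\right)^{2} = \left(-1\right)^{2} = 1$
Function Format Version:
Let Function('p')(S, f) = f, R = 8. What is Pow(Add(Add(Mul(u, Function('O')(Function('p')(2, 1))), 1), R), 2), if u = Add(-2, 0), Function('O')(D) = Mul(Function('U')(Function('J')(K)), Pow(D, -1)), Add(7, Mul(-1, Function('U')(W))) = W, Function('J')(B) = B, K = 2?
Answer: 1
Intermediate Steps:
Function('U')(W) = Add(7, Mul(-1, W))
Function('O')(D) = Mul(5, Pow(D, -1)) (Function('O')(D) = Mul(Add(7, Mul(-1, 2)), Pow(D, -1)) = Mul(Add(7, -2), Pow(D, -1)) = Mul(5, Pow(D, -1)))
u = -2
Pow(Add(Add(Mul(u, Function('O')(Function('p')(2, 1))), 1), R), 2) = Pow(Add(Add(Mul(-2, Mul(5, Pow(1, -1))), 1), 8), 2) = Pow(Add(Add(Mul(-2, Mul(5, 1)), 1), 8), 2) = Pow(Add(Add(Mul(-2, 5), 1), 8), 2) = Pow(Add(Add(-10, 1), 8), 2) = Pow(Add(-9, 8), 2) = Pow(-1, 2) = 1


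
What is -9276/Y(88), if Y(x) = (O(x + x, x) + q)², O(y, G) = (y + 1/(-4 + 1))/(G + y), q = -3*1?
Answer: -5818500864/3418801 ≈ -1701.9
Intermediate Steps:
q = -3
O(y, G) = (-⅓ + y)/(G + y) (O(y, G) = (y + 1/(-3))/(G + y) = (y - ⅓)/(G + y) = (-⅓ + y)/(G + y))
Y(x) = (-3 + (-⅓ + 2*x)/(3*x))² (Y(x) = ((-⅓ + (x + x))/(x + (x + x)) - 3)² = ((-⅓ + 2*x)/(x + 2*x) - 3)² = ((-⅓ + 2*x)/((3*x)) - 3)² = ((1/(3*x))*(-⅓ + 2*x) - 3)² = ((-⅓ + 2*x)/(3*x) - 3)² = (-3 + (-⅓ + 2*x)/(3*x))²)
-9276/Y(88) = -9276*627264/(1 + 21*88)² = -9276*627264/(1 + 1848)² = -9276/((1/81)*(1/7744)*1849²) = -9276/((1/81)*(1/7744)*3418801) = -9276/3418801/627264 = -9276*627264/3418801 = -5818500864/3418801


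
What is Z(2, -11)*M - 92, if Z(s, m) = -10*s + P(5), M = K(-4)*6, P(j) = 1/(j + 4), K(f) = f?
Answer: 1156/3 ≈ 385.33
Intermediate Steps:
P(j) = 1/(4 + j)
M = -24 (M = -4*6 = -24)
Z(s, m) = 1/9 - 10*s (Z(s, m) = -10*s + 1/(4 + 5) = -10*s + 1/9 = 1/9 - 10*s)
Z(2, -11)*M - 92 = (1/9 - 10*2)*(-24) - 92 = (1/9 - 20)*(-24) - 92 = -179/9*(-24) - 92 = 1432/3 - 92 = 1156/3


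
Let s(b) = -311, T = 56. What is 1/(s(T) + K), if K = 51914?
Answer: 1/51603 ≈ 1.9379e-5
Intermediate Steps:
1/(s(T) + K) = 1/(-311 + 51914) = 1/51603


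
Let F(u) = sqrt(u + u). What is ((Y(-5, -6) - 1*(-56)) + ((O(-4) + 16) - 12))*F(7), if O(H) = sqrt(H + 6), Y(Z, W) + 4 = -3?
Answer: sqrt(14)*(53 + sqrt(2)) ≈ 203.60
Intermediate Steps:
Y(Z, W) = -7 (Y(Z, W) = -4 - 3 = -7)
O(H) = sqrt(6 + H)
F(u) = sqrt(2)*sqrt(u) (F(u) = sqrt(2*u) = sqrt(2)*sqrt(u))
((Y(-5, -6) - 1*(-56)) + ((O(-4) + 16) - 12))*F(7) = ((-7 - 1*(-56)) + ((sqrt(6 - 4) + 16) - 12))*(sqrt(2)*sqrt(7)) = ((-7 + 56) + ((sqrt(2) + 16) - 12))*sqrt(14) = (49 + ((16 + sqrt(2)) - 12))*sqrt(14) = (49 + (4 + sqrt(2)))*sqrt(14) = (53 + sqrt(2))*sqrt(14) = sqrt(14)*(53 + sqrt(2))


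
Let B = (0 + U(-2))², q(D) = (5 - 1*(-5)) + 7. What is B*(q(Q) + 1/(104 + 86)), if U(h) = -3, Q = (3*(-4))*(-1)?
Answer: 29079/190 ≈ 153.05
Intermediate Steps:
Q = 12 (Q = -12*(-1) = 12)
q(D) = 17 (q(D) = (5 + 5) + 7 = 10 + 7 = 17)
B = 9 (B = (0 - 3)² = (-3)² = 9)
B*(q(Q) + 1/(104 + 86)) = 9*(17 + 1/(104 + 86)) = 9*(17 + 1/190) = 9*(3231/190) = 29079/190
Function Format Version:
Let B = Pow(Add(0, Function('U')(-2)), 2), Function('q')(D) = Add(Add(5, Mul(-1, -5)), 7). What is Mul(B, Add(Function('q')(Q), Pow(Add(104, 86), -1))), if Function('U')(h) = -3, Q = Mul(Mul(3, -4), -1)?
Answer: Rational(29079, 190) ≈ 153.05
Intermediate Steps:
Q = 12 (Q = Mul(-12, -1) = 12)
Function('q')(D) = 17 (Function('q')(D) = Add(Add(5, 5), 7) = Add(10, 7) = 17)
B = 9 (B = Pow(Add(0, -3), 2) = Pow(-3, 2) = 9)
Mul(B, Add(Function('q')(Q), Pow(Add(104, 86), -1))) = Mul(9, Add(17, Pow(Add(104, 86), -1))) = Mul(9, Add(17, Pow(190, -1))) = Mul(9, Add(17, Rational(1, 190))) = Mul(9, Rational(3231, 190)) = Rational(29079, 190)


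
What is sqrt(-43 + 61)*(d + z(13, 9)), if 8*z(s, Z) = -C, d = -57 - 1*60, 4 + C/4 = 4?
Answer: -351*sqrt(2) ≈ -496.39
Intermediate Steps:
C = 0 (C = -16 + 4*4 = -16 + 16 = 0)
d = -117 (d = -57 - 60 = -117)
z(s, Z) = 0 (z(s, Z) = (-1*0)/8 = (1/8)*0 = 0)
sqrt(-43 + 61)*(d + z(13, 9)) = sqrt(-43 + 61)*(-117 + 0) = sqrt(18)*(-117) = (3*sqrt(2))*(-117) = -351*sqrt(2)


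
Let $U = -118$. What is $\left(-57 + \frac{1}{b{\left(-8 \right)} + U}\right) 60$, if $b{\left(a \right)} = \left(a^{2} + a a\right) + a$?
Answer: $-3390$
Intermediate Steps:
$b{\left(a \right)} = a + 2 a^{2}$ ($b{\left(a \right)} = \left(a^{2} + a^{2}\right) + a = 2 a^{2} + a = a + 2 a^{2}$)
$\left(-57 + \frac{1}{b{\left(-8 \right)} + U}\right) 60 = \left(-57 + \frac{1}{- 8 \left(1 + 2 \left(-8\right)\right) - 118}\right) 60 = \left(-57 + \frac{1}{- 8 \left(1 - 16\right) - 118}\right) 60 = \left(-57 + \frac{1}{\left(-8\right) \left(-15\right) - 118}\right) 60 = \left(-57 + \frac{1}{120 - 118}\right) 60 = \left(-57 + \frac{1}{2}\right) 60 = \left(- \frac{113}{2}\right) 60 = -3390$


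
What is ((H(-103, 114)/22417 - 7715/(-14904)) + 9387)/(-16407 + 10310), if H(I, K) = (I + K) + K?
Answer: -3136399370771/2037025795896 ≈ -1.5397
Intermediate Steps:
H(I, K) = I + 2*K
((H(-103, 114)/22417 - 7715/(-14904)) + 9387)/(-16407 + 10310) = (((-103 + 2*114)/22417 - 7715/(-14904)) + 9387)/(-16407 + 10310) = (((-103 + 228)*(1/22417) - 7715*(-1/14904)) + 9387)/(-6097) = ((125*(1/22417) + 7715/14904) + 9387)*(-1/6097) = ((125/22417 + 7715/14904) + 9387)*(-1/6097) = (174810155/334102968 + 9387)*(-1/6097) = (3136399370771/334102968)*(-1/6097) = -3136399370771/2037025795896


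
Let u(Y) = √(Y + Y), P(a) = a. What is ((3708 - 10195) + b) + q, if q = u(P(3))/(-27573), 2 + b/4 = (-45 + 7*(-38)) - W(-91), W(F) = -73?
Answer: -7447 - √6/27573 ≈ -7447.0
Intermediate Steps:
u(Y) = √2*√Y (u(Y) = √(2*Y) = √2*√Y)
b = -960 (b = -8 + 4*((-45 + 7*(-38)) - 1*(-73)) = -8 + 4*((-45 - 266) + 73) = -8 + 4*(-311 + 73) = -8 + 4*(-238) = -8 - 952 = -960)
q = -√6/27573 (q = (√2*√3)/(-27573) = √6*(-1/27573) = -√6/27573 ≈ -8.8837e-5)
((3708 - 10195) + b) + q = ((3708 - 10195) - 960) - √6/27573 = (-6487 - 960) - √6/27573 = -7447 - √6/27573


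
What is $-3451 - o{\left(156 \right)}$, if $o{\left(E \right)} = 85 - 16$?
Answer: $-3520$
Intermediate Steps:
$o{\left(E \right)} = 69$ ($o{\left(E \right)} = 85 - 16 = 69$)
$-3451 - o{\left(156 \right)} = -3451 - 69 = -3520$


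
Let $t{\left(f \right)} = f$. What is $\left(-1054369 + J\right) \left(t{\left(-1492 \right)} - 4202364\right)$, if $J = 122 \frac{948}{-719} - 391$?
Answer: $\frac{3188574733298176}{719} \approx 4.4347 \cdot 10^{12}$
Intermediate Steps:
$J = - \frac{396785}{719}$ ($J = 122 \cdot 948 \left(- \frac{1}{719}\right) - 391 = 122 \left(- \frac{948}{719}\right) - 391 = - \frac{115656}{719} - 391 = - \frac{396785}{719} \approx -551.86$)
$\left(-1054369 + J\right) \left(t{\left(-1492 \right)} - 4202364\right) = \left(-1054369 - \frac{396785}{719}\right) \left(-1492 - 4202364\right) = \left(- \frac{758488096}{719}\right) \left(-4203856\right) = \frac{3188574733298176}{719}$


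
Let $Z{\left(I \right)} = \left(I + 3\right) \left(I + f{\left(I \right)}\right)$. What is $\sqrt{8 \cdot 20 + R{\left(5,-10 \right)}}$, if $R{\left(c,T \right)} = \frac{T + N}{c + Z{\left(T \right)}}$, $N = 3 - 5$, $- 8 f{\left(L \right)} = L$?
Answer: $\frac{4 \sqrt{701455}}{265} \approx 12.642$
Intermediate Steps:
$f{\left(L \right)} = - \frac{L}{8}$
$Z{\left(I \right)} = \frac{7 I \left(3 + I\right)}{8}$ ($Z{\left(I \right)} = \left(I + 3\right) \left(I - \frac{I}{8}\right) = \left(3 + I\right) \frac{7 I}{8} = \frac{7 I \left(3 + I\right)}{8}$)
$N = -2$ ($N = 3 - 5 = -2$)
$R{\left(c,T \right)} = \frac{-2 + T}{c + \frac{7 T \left(3 + T\right)}{8}}$ ($R{\left(c,T \right)} = \frac{T - 2}{c + \frac{7 T \left(3 + T\right)}{8}} = \frac{-2 + T}{c + \frac{7 T \left(3 + T\right)}{8}}$)
$\sqrt{8 \cdot 20 + R{\left(5,-10 \right)}} = \sqrt{8 \cdot 20 + \frac{8 \left(-2 - 10\right)}{7 \left(-10\right)^{2} + 8 \cdot 5 + 21 \left(-10\right)}} = \sqrt{160 + 8 \frac{1}{7 \cdot 100 + 40 - 210} \left(-12\right)} = \sqrt{160 + 8 \frac{1}{700 + 40 - 210} \left(-12\right)} = \sqrt{160 + 8 \cdot \frac{1}{530} \left(-12\right)} = \sqrt{160 - \frac{48}{265}} = \sqrt{\frac{42352}{265}} = \frac{4 \sqrt{701455}}{265}$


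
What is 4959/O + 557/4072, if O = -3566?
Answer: -9103393/7260376 ≈ -1.2538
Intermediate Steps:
4959/O + 557/4072 = 4959/(-3566) + 557/4072 = 4959*(-1/3566) + 557*(1/4072) = -4959/3566 + 557/4072 = -9103393/7260376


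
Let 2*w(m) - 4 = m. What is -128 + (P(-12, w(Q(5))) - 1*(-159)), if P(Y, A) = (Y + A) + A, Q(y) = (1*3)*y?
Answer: 38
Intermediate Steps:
Q(y) = 3*y
w(m) = 2 + m/2
P(Y, A) = Y + 2*A (P(Y, A) = (A + Y) + A = Y + 2*A)
-128 + (P(-12, w(Q(5))) - 1*(-159)) = -128 + ((-12 + 2*(2 + (3*5)/2)) - 1*(-159)) = -128 + ((-12 + 2*(2 + (½)*15)) + 159) = -128 + ((-12 + 2*(2 + 15/2)) + 159) = -128 + ((-12 + 2*(19/2)) + 159) = -128 + ((-12 + 19) + 159) = -128 + (7 + 159) = -128 + 166 = 38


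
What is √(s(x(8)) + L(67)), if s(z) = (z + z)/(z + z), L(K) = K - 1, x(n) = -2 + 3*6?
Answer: √67 ≈ 8.1853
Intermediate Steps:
x(n) = 16 (x(n) = -2 + 18 = 16)
L(K) = -1 + K
s(z) = 1 (s(z) = (2*z)/((2*z)) = (2*z)*(1/(2*z)) = 1)
√(s(x(8)) + L(67)) = √(1 + (-1 + 67)) = √(1 + 66) = √67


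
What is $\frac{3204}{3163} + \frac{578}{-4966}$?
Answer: $\frac{7041425}{7853729} \approx 0.89657$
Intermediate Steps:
$\frac{3204}{3163} + \frac{578}{-4966} = 3204 \cdot \frac{1}{3163} + 578 \left(- \frac{1}{4966}\right) = \frac{3204}{3163} - \frac{289}{2483} = \frac{7041425}{7853729}$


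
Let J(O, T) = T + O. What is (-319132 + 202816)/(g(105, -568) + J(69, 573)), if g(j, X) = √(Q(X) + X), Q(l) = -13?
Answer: -74674872/412745 + 116316*I*√581/412745 ≈ -180.92 + 6.7927*I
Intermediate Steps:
g(j, X) = √(-13 + X)
J(O, T) = O + T
(-319132 + 202816)/(g(105, -568) + J(69, 573)) = (-319132 + 202816)/(√(-13 - 568) + (69 + 573)) = -116316/(√(-581) + 642) = -116316/(I*√581 + 642) = -116316/(642 + I*√581)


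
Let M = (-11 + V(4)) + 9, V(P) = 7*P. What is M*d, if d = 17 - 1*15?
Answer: 52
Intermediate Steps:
d = 2 (d = 17 - 15 = 2)
M = 26 (M = (-11 + 7*4) + 9 = (-11 + 28) + 9 = 17 + 9 = 26)
M*d = 26*2 = 52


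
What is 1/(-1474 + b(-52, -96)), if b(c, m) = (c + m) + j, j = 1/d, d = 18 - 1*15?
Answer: -3/4865 ≈ -0.00061665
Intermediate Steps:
d = 3 (d = 18 - 15 = 3)
j = ⅓ (j = 1/3 = ⅓ ≈ 0.33333)
b(c, m) = ⅓ + c + m (b(c, m) = (c + m) + ⅓ = ⅓ + c + m)
1/(-1474 + b(-52, -96)) = 1/(-1474 + (⅓ - 52 - 96)) = 1/(-1474 - 443/3) = 1/(-4865/3) = -3/4865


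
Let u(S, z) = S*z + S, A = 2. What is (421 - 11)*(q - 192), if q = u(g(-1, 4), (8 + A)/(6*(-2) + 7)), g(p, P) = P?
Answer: -80360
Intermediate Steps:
u(S, z) = S + S*z
q = -4 (q = 4*(1 + (8 + 2)/(6*(-2) + 7)) = 4*(1 + 10/(-12 + 7)) = 4*(1 + 10/(-5)) = 4*(1 + 10*(-⅕)) = 4*(1 - 2) = 4*(-1) = -4)
(421 - 11)*(q - 192) = (421 - 11)*(-4 - 192) = 410*(-196) = -80360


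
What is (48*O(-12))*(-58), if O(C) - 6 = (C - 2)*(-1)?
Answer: -55680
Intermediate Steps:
O(C) = 8 - C (O(C) = 6 + (C - 2)*(-1) = 6 + (-2 + C)*(-1) = 6 + (2 - C) = 8 - C)
(48*O(-12))*(-58) = (48*(8 - 1*(-12)))*(-58) = (48*(8 + 12))*(-58) = (48*20)*(-58) = 960*(-58) = -55680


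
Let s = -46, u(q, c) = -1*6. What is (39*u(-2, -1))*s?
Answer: 10764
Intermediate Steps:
u(q, c) = -6
(39*u(-2, -1))*s = (39*(-6))*(-46) = -234*(-46) = 10764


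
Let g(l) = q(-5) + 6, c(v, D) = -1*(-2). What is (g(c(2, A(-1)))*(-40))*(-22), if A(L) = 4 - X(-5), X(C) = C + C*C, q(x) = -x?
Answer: 9680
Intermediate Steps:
X(C) = C + C²
A(L) = -16 (A(L) = 4 - (-5)*(1 - 5) = 4 - (-5)*(-4) = 4 - 1*20 = 4 - 20 = -16)
c(v, D) = 2
g(l) = 11 (g(l) = -1*(-5) + 6 = 5 + 6 = 11)
(g(c(2, A(-1)))*(-40))*(-22) = (11*(-40))*(-22) = -440*(-22) = 9680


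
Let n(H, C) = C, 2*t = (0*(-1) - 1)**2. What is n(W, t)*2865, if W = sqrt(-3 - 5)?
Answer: 2865/2 ≈ 1432.5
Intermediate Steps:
t = 1/2 (t = (0*(-1) - 1)**2/2 = (0 - 1)**2/2 = (1/2)*(-1)**2 = (1/2)*1 = 1/2 ≈ 0.50000)
W = 2*I*sqrt(2) (W = sqrt(-8) = 2*I*sqrt(2) ≈ 2.8284*I)
n(W, t)*2865 = (1/2)*2865 = 2865/2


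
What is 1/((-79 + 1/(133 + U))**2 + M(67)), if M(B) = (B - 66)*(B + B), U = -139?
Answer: 36/230449 ≈ 0.00015622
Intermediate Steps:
M(B) = 2*B*(-66 + B) (M(B) = (-66 + B)*(2*B) = 2*B*(-66 + B))
1/((-79 + 1/(133 + U))**2 + M(67)) = 1/((-79 + 1/(133 - 139))**2 + 2*67*(-66 + 67)) = 1/((-79 + 1/(-6))**2 + 2*67*1) = 1/((-79 - 1/6)**2 + 134) = 1/((-475/6)**2 + 134) = 1/(225625/36 + 134) = 1/(230449/36) = 36/230449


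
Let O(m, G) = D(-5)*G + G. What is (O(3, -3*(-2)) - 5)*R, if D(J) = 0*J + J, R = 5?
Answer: -145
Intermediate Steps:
D(J) = J (D(J) = 0 + J = J)
O(m, G) = -4*G (O(m, G) = -5*G + G = -4*G)
(O(3, -3*(-2)) - 5)*R = (-(-12)*(-2) - 5)*5 = (-4*6 - 5)*5 = (-24 - 5)*5 = -29*5 = -145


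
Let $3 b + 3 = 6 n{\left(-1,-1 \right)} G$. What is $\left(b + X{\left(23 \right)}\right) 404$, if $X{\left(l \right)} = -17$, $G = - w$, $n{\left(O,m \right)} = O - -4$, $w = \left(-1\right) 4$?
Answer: $2424$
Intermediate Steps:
$w = -4$
$n{\left(O,m \right)} = 4 + O$ ($n{\left(O,m \right)} = O + 4 = 4 + O$)
$G = 4$ ($G = \left(-1\right) \left(-4\right) = 4$)
$b = 23$ ($b = -1 + \frac{6 \left(4 - 1\right) 4}{3} = -1 + \frac{6 \cdot 3 \cdot 4}{3} = -1 + \frac{18 \cdot 4}{3} = -1 + \frac{1}{3} \cdot 72 = -1 + 24 = 23$)
$\left(b + X{\left(23 \right)}\right) 404 = \left(23 - 17\right) 404 = 6 \cdot 404 = 2424$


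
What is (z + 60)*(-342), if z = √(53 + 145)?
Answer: -20520 - 1026*√22 ≈ -25332.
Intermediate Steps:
z = 3*√22 (z = √198 = 3*√22 ≈ 14.071)
(z + 60)*(-342) = (3*√22 + 60)*(-342) = (60 + 3*√22)*(-342) = -20520 - 1026*√22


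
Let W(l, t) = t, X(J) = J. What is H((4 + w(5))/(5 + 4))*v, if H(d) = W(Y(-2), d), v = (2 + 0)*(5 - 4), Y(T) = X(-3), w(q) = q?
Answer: 2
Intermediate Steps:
Y(T) = -3
v = 2 (v = 2*1 = 2)
H(d) = d
H((4 + w(5))/(5 + 4))*v = ((4 + 5)/(5 + 4))*2 = (9/9)*2 = (9*(⅑))*2 = 1*2 = 2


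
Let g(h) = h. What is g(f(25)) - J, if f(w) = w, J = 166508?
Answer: -166483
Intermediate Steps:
g(f(25)) - J = 25 - 1*166508 = 25 - 166508 = -166483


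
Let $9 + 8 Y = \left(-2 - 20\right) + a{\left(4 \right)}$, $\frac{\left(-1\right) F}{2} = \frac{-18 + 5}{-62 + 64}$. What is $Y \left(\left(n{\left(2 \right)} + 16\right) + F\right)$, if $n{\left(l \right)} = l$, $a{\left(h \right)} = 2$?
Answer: $- \frac{899}{8} \approx -112.38$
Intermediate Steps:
$F = 13$ ($F = - 2 \frac{-18 + 5}{-62 + 64} = - 2 \left(- \frac{13}{2}\right) = - 2 \left(\left(-13\right) \frac{1}{2}\right) = \left(-2\right) \left(- \frac{13}{2}\right) = 13$)
$Y = - \frac{29}{8}$ ($Y = - \frac{9}{8} + \frac{\left(-2 - 20\right) + 2}{8} = - \frac{9}{8} + \frac{-22 + 2}{8} = - \frac{9}{8} + \frac{1}{8} \left(-20\right) = - \frac{9}{8} - \frac{5}{2} = - \frac{29}{8} \approx -3.625$)
$Y \left(\left(n{\left(2 \right)} + 16\right) + F\right) = - \frac{29 \left(\left(2 + 16\right) + 13\right)}{8} = - \frac{29 \left(18 + 13\right)}{8} = \left(- \frac{29}{8}\right) 31 = - \frac{899}{8}$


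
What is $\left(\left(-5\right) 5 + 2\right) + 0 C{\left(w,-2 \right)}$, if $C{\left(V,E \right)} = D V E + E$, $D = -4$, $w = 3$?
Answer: $-23$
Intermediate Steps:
$C{\left(V,E \right)} = E - 4 E V$ ($C{\left(V,E \right)} = - 4 V E + E = - 4 E V + E = E - 4 E V$)
$\left(\left(-5\right) 5 + 2\right) + 0 C{\left(w,-2 \right)} = \left(\left(-5\right) 5 + 2\right) + 0 \left(- 2 \left(1 - 12\right)\right) = \left(-25 + 2\right) + 0 \left(- 2 \left(1 - 12\right)\right) = -23 + 0 \left(\left(-2\right) \left(-11\right)\right) = -23 + 0 \cdot 22 = -23 + 0 = -23$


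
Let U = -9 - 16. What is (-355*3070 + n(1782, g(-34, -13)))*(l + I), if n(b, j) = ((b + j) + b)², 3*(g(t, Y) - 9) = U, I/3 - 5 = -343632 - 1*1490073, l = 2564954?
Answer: -306982831631956/9 ≈ -3.4109e+13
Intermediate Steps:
U = -25
I = -5501100 (I = 15 + 3*(-343632 - 1*1490073) = 15 + 3*(-343632 - 1490073) = 15 + 3*(-1833705) = 15 - 5501115 = -5501100)
g(t, Y) = ⅔ (g(t, Y) = 9 + (⅓)*(-25) = 9 - 25/3 = ⅔)
n(b, j) = (j + 2*b)²
(-355*3070 + n(1782, g(-34, -13)))*(l + I) = (-355*3070 + (⅔ + 2*1782)²)*(2564954 - 5501100) = (-1089850 + (⅔ + 3564)²)*(-2936146) = (-1089850 + (10694/3)²)*(-2936146) = (-1089850 + 114361636/9)*(-2936146) = (104552986/9)*(-2936146) = -306982831631956/9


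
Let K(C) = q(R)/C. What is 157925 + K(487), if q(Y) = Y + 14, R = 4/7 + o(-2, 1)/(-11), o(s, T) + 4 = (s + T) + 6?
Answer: 5922030690/37499 ≈ 1.5793e+5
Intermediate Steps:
o(s, T) = 2 + T + s (o(s, T) = -4 + ((s + T) + 6) = -4 + ((T + s) + 6) = -4 + (6 + T + s) = 2 + T + s)
R = 37/77 (R = 4/7 + (2 + 1 - 2)/(-11) = 4*(1/7) + 1*(-1/11) = 4/7 - 1/11 = 37/77 ≈ 0.48052)
q(Y) = 14 + Y
K(C) = 1115/(77*C) (K(C) = (14 + 37/77)/C = 1115/(77*C))
157925 + K(487) = 157925 + (1115/77)/487 = 157925 + (1115/77)*(1/487) = 157925 + 1115/37499 = 5922030690/37499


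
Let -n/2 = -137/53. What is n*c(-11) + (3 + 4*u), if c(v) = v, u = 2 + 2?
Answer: -2007/53 ≈ -37.868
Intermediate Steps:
u = 4
n = 274/53 (n = -(-274)/53 = -2*(-137/53) = 274/53 ≈ 5.1698)
n*c(-11) + (3 + 4*u) = (274/53)*(-11) + (3 + 4*4) = -3014/53 + (3 + 16) = -3014/53 + 19 = -2007/53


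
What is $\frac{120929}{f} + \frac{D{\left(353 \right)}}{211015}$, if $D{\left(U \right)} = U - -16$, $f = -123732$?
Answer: $- \frac{519840323}{532843020} \approx -0.9756$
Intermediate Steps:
$D{\left(U \right)} = 16 + U$ ($D{\left(U \right)} = U + 16 = 16 + U$)
$\frac{120929}{f} + \frac{D{\left(353 \right)}}{211015} = \frac{120929}{-123732} + \frac{16 + 353}{211015} = 120929 \left(- \frac{1}{123732}\right) + 369 \cdot \frac{1}{211015} = - \frac{120929}{123732} + \frac{369}{211015} = - \frac{519840323}{532843020}$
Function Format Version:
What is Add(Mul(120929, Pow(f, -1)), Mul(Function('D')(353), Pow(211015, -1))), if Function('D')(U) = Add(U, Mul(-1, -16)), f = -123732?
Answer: Rational(-519840323, 532843020) ≈ -0.97560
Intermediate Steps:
Function('D')(U) = Add(16, U) (Function('D')(U) = Add(U, 16) = Add(16, U))
Add(Mul(120929, Pow(f, -1)), Mul(Function('D')(353), Pow(211015, -1))) = Add(Mul(120929, Pow(-123732, -1)), Mul(Add(16, 353), Pow(211015, -1))) = Add(Mul(120929, Rational(-1, 123732)), Mul(369, Rational(1, 211015))) = Add(Rational(-120929, 123732), Rational(369, 211015)) = Rational(-519840323, 532843020)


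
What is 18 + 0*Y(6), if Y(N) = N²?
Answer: 18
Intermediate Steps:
18 + 0*Y(6) = 18 + 0*6² = 18 + 0*36 = 18 + 0 = 18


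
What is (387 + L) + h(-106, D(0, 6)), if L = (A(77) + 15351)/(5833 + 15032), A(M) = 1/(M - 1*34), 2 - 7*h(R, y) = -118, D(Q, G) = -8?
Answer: 2542785313/6280365 ≈ 404.88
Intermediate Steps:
h(R, y) = 120/7 (h(R, y) = 2/7 - ⅐*(-118) = 2/7 + 118/7 = 120/7)
A(M) = 1/(-34 + M) (A(M) = 1/(M - 34) = 1/(-34 + M))
L = 660094/897195 (L = (1/(-34 + 77) + 15351)/(5833 + 15032) = (1/43 + 15351)/20865 = (1/43 + 15351)*(1/20865) = (660094/43)*(1/20865) = 660094/897195 ≈ 0.73573)
(387 + L) + h(-106, D(0, 6)) = (387 + 660094/897195) + 120/7 = 347874559/897195 + 120/7 = 2542785313/6280365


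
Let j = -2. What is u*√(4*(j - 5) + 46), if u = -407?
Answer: -1221*√2 ≈ -1726.8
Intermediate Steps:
u*√(4*(j - 5) + 46) = -407*√(4*(-2 - 5) + 46) = -407*√(4*(-7) + 46) = -407*√(-28 + 46) = -1221*√2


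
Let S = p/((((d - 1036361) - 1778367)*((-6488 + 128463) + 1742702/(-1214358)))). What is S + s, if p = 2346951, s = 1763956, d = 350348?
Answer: 35771353551509984709499/20279050923984680 ≈ 1.7640e+6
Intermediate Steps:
S = -158335484581/20279050923984680 (S = 2346951/((((350348 - 1036361) - 1778367)*((-6488 + 128463) + 1742702/(-1214358)))) = 2346951/(((-686013 - 1778367)*(121975 + 1742702*(-1/1214358)))) = 2346951/((-2464380*(121975 - 871351/607179))) = 2346951/((-2464380*74059787174/607179)) = 2346951/(-60837152771954040/202393) = 2346951*(-202393/60837152771954040) = -158335484581/20279050923984680 ≈ -7.8078e-6)
S + s = -158335484581/20279050923984680 + 1763956 = 35771353551509984709499/20279050923984680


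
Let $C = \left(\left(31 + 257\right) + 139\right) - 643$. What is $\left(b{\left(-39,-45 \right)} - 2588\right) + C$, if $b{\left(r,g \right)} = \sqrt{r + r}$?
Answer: $-2804 + i \sqrt{78} \approx -2804.0 + 8.8318 i$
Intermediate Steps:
$b{\left(r,g \right)} = \sqrt{2} \sqrt{r}$ ($b{\left(r,g \right)} = \sqrt{2 r} = \sqrt{2} \sqrt{r}$)
$C = -216$ ($C = \left(288 + 139\right) - 643 = 427 - 643 = -216$)
$\left(b{\left(-39,-45 \right)} - 2588\right) + C = \left(\sqrt{2} \sqrt{-39} - 2588\right) - 216 = \left(\sqrt{2} i \sqrt{39} - 2588\right) - 216 = \left(i \sqrt{78} - 2588\right) - 216 = \left(-2588 + i \sqrt{78}\right) - 216 = -2804 + i \sqrt{78}$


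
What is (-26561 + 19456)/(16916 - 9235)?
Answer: -7105/7681 ≈ -0.92501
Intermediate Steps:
(-26561 + 19456)/(16916 - 9235) = -7105/7681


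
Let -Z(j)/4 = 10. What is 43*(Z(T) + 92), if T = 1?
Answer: 2236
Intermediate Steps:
Z(j) = -40 (Z(j) = -4*10 = -40)
43*(Z(T) + 92) = 43*(-40 + 92) = 43*52 = 2236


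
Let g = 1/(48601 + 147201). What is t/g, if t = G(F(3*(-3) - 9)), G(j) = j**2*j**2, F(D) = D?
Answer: 20554510752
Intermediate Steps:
g = 1/195802 ≈ 5.1072e-6
G(j) = j**4
t = 104976 (t = (3*(-3) - 9)**4 = (-9 - 9)**4 = (-18)**4 = 104976)
t/g = 104976/(1/195802) = 104976*195802 = 20554510752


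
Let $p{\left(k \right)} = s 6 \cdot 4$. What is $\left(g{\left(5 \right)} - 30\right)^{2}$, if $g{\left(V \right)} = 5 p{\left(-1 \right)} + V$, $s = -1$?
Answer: $21025$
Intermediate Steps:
$p{\left(k \right)} = -24$ ($p{\left(k \right)} = \left(-1\right) 6 \cdot 4 = \left(-6\right) 4 = -24$)
$g{\left(V \right)} = -120 + V$ ($g{\left(V \right)} = 5 \left(-24\right) + V = -120 + V$)
$\left(g{\left(5 \right)} - 30\right)^{2} = \left(\left(-120 + 5\right) - 30\right)^{2} = \left(-115 - 30\right)^{2} = \left(-145\right)^{2} = 21025$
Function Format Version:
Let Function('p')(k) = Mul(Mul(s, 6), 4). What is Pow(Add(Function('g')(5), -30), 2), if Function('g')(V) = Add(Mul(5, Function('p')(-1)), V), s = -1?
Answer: 21025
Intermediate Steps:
Function('p')(k) = -24 (Function('p')(k) = Mul(Mul(-1, 6), 4) = Mul(-6, 4) = -24)
Function('g')(V) = Add(-120, V) (Function('g')(V) = Add(Mul(5, -24), V) = Add(-120, V))
Pow(Add(Function('g')(5), -30), 2) = Pow(Add(Add(-120, 5), -30), 2) = Pow(Add(-115, -30), 2) = Pow(-145, 2) = 21025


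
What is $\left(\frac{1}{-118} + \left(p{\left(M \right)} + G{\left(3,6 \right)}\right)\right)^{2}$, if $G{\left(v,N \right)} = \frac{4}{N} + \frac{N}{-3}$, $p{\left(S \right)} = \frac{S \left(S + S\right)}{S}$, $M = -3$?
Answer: $\frac{6754801}{125316} \approx 53.902$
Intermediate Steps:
$p{\left(S \right)} = 2 S$ ($p{\left(S \right)} = \frac{S 2 S}{S} = \frac{2 S^{2}}{S} = 2 S$)
$G{\left(v,N \right)} = \frac{4}{N} - \frac{N}{3}$ ($G{\left(v,N \right)} = \frac{4}{N} + N \left(- \frac{1}{3}\right) = \frac{4}{N} - \frac{N}{3}$)
$\left(\frac{1}{-118} + \left(p{\left(M \right)} + G{\left(3,6 \right)}\right)\right)^{2} = \left(\frac{1}{-118} + \left(2 \left(-3\right) + \left(\frac{4}{6} - 2\right)\right)\right)^{2} = \left(- \frac{1}{118} + \left(-6 + \left(4 \cdot \frac{1}{6} - 2\right)\right)\right)^{2} = \left(- \frac{1}{118} + \left(-6 + \left(\frac{2}{3} - 2\right)\right)\right)^{2} = \left(- \frac{1}{118} - \frac{22}{3}\right)^{2} = \left(- \frac{2599}{354}\right)^{2} = \frac{6754801}{125316}$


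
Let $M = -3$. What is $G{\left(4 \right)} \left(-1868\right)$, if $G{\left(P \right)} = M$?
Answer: $5604$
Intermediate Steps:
$G{\left(P \right)} = -3$
$G{\left(4 \right)} \left(-1868\right) = \left(-3\right) \left(-1868\right) = 5604$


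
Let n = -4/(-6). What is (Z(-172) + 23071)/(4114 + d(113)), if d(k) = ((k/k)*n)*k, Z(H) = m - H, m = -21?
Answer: 34833/6284 ≈ 5.5431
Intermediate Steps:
Z(H) = -21 - H
n = ⅔ (n = -4*(-⅙) = ⅔ ≈ 0.66667)
d(k) = 2*k/3 (d(k) = ((k/k)*(⅔))*k = (1*(⅔))*k = 2*k/3)
(Z(-172) + 23071)/(4114 + d(113)) = ((-21 - 1*(-172)) + 23071)/(4114 + (⅔)*113) = ((-21 + 172) + 23071)/(4114 + 226/3) = (151 + 23071)/(12568/3) = 23222*(3/12568) = 34833/6284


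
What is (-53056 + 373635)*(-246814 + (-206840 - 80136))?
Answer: -171121864410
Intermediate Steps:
(-53056 + 373635)*(-246814 + (-206840 - 80136)) = 320579*(-246814 - 286976) = 320579*(-533790) = -171121864410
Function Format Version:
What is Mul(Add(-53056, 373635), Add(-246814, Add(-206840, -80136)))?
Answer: -171121864410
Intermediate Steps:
Mul(Add(-53056, 373635), Add(-246814, Add(-206840, -80136))) = Mul(320579, Add(-246814, -286976)) = Mul(320579, -533790) = -171121864410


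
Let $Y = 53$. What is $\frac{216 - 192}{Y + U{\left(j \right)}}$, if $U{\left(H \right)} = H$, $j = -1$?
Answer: $\frac{6}{13} \approx 0.46154$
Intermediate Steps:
$\frac{216 - 192}{Y + U{\left(j \right)}} = \frac{216 - 192}{53 - 1} = \frac{24}{52} = 24 \cdot \frac{1}{52} = \frac{6}{13}$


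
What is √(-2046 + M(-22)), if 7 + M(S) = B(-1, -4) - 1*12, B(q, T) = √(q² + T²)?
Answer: √(-2065 + √17) ≈ 45.397*I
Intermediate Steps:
B(q, T) = √(T² + q²)
M(S) = -19 + √17 (M(S) = -7 + (√((-4)² + (-1)²) - 1*12) = -7 + (√(16 + 1) - 12) = -7 + (√17 - 12) = -7 + (-12 + √17) = -19 + √17)
√(-2046 + M(-22)) = √(-2046 + (-19 + √17)) = √(-2065 + √17)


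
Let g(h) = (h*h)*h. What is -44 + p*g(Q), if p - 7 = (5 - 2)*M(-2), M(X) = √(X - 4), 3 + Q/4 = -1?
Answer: -28716 - 12288*I*√6 ≈ -28716.0 - 30099.0*I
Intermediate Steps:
Q = -16 (Q = -12 + 4*(-1) = -12 - 4 = -16)
M(X) = √(-4 + X)
p = 7 + 3*I*√6 (p = 7 + (5 - 2)*√(-4 - 2) = 7 + 3*√(-6) = 7 + 3*(I*√6) = 7 + 3*I*√6 ≈ 7.0 + 7.3485*I)
g(h) = h³ (g(h) = h²*h = h³)
-44 + p*g(Q) = -44 + (7 + 3*I*√6)*(-16)³ = -44 + (7 + 3*I*√6)*(-4096) = -44 + (-28672 - 12288*I*√6) = -28716 - 12288*I*√6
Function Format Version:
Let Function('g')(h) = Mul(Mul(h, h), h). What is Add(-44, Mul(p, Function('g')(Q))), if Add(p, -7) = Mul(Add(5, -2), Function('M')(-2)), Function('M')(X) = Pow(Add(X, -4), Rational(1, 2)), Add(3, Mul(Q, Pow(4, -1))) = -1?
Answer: Add(-28716, Mul(-12288, I, Pow(6, Rational(1, 2)))) ≈ Add(-28716., Mul(-30099., I))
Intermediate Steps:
Q = -16 (Q = Add(-12, Mul(4, -1)) = Add(-12, -4) = -16)
Function('M')(X) = Pow(Add(-4, X), Rational(1, 2))
p = Add(7, Mul(3, I, Pow(6, Rational(1, 2)))) (p = Add(7, Mul(Add(5, -2), Pow(Add(-4, -2), Rational(1, 2)))) = Add(7, Mul(3, Pow(-6, Rational(1, 2)))) = Add(7, Mul(3, Mul(I, Pow(6, Rational(1, 2))))) = Add(7, Mul(3, I, Pow(6, Rational(1, 2)))) ≈ Add(7.0000, Mul(7.3485, I)))
Function('g')(h) = Pow(h, 3) (Function('g')(h) = Mul(Pow(h, 2), h) = Pow(h, 3))
Add(-44, Mul(p, Function('g')(Q))) = Add(-44, Mul(Add(7, Mul(3, I, Pow(6, Rational(1, 2)))), Pow(-16, 3))) = Add(-44, Mul(Add(7, Mul(3, I, Pow(6, Rational(1, 2)))), -4096)) = Add(-44, Add(-28672, Mul(-12288, I, Pow(6, Rational(1, 2))))) = Add(-28716, Mul(-12288, I, Pow(6, Rational(1, 2))))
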